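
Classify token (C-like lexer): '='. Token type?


Pattern: operator symbol
Type: OPERATOR


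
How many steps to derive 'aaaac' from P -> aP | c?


Derivation: P => aP => aaP => aaaP => aaaaP => aaaac
Steps: 5


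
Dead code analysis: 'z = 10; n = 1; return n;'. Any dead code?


z is assigned but never read
Dead: 'z = 10'


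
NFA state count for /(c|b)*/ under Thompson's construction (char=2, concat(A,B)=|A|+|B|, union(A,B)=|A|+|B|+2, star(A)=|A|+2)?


Syntax tree has 2 char leaf(s), 1 union(s), 1 star(s)
chars contribute 2×2 = 4; each union adds +2; each star adds +2
Total: 4 + 2 + 2 = 8 states


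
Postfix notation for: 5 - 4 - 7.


Left to right (same or higher precedence on left)
Postfix: 5 4 - 7 -


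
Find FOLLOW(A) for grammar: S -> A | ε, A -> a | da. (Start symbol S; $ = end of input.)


$ ∈ FOLLOW(S). For each A -> αBβ: add FIRST(β)\{ε} to FOLLOW(B); if β nullable, add FOLLOW(A).
FOLLOW(A) = {$}


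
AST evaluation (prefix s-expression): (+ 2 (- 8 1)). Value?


Evaluate inner: (- 8 1) = 7
Evaluate root: (+ 2 7) = 9
Result: 9


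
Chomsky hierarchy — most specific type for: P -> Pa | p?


Left-linear: every RHS is a terminal or one nonterminal followed by a terminal
Classification: Type 3 (Regular)


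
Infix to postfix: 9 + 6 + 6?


Left to right (same or higher precedence on left)
Postfix: 9 6 + 6 +


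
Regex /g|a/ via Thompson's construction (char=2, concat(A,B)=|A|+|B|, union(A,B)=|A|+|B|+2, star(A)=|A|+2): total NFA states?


Syntax tree has 2 char leaf(s), 1 union(s), 0 star(s)
chars contribute 2×2 = 4; each union adds +2; each star adds +2
Total: 4 + 2 + 0 = 6 states


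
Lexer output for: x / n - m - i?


Scan left to right, longest-match per lexeme
Tokens: ID(x), OP(/), ID(n), OP(-), ID(m), OP(-), ID(i)


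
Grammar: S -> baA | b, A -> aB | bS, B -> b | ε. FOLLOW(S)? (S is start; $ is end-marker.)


$ ∈ FOLLOW(S). For each A -> αBβ: add FIRST(β)\{ε} to FOLLOW(B); if β nullable, add FOLLOW(A).
FOLLOW(S) = {$}


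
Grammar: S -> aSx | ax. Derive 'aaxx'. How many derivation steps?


Derivation: S => aSx => aaxx
Steps: 2


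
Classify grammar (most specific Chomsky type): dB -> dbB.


LHS has context (more than one symbol) and |LHS| ≤ |RHS|
Classification: Type 1 (Context-Sensitive)


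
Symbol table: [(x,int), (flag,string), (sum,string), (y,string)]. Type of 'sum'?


Lookup 'sum' → type string


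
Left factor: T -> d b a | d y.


Common prefix: 'd'
Factored: T -> d T', T' -> b a | y


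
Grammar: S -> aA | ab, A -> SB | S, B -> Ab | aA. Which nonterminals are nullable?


A nonterminal is nullable iff some alternative derives ε (directly, or every symbol in it is nullable)
Nullable: {}


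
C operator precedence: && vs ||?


'&&' is logical AND (level 2); '||' is logical OR (level 1)
Higher level binds tighter
'&&' has higher precedence than '||'


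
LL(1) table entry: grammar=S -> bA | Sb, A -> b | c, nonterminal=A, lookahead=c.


For [A, c]: 'c' ∈ FIRST(c)
Entry: A -> c


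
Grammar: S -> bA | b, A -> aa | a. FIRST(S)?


Per alternative of S: FIRST(bA) = {b}; FIRST(b) = {b}
FIRST(S) = {b}


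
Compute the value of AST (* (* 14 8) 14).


Evaluate inner: (* 14 8) = 112
Evaluate root: (* 112 14) = 1568
Result: 1568


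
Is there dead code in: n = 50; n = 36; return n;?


first assignment to n is overwritten before any read
Dead: 'n = 50'


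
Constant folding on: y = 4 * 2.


4 * 2 = 8 at compile time
Optimized: y = 8


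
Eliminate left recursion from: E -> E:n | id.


Left-recursive alternatives: E:n; non-recursive: id
Introduce E': E -> idE', E' -> :nE' | ε


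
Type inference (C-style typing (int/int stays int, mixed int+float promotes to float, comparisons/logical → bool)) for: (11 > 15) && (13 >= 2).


Operand types: bool && bool
Rule: logical operators take bool operands and yield bool
Result type: bool


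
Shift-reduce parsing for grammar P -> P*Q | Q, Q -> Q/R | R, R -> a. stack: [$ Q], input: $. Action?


lookahead ∉ {/} so Q won't extend; reduce P -> Q
Action: reduce (P -> Q)


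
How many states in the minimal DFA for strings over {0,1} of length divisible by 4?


Track length mod 4: states 0..3, accept at 0
Minimal DFA: 4 states


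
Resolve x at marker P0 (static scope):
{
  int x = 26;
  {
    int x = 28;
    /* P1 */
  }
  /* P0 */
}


x declared in the same block as P0
x = 26


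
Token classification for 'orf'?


Pattern: letter/underscore followed by alphanumerics, not a keyword
Type: IDENTIFIER


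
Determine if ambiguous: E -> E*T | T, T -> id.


precedence layered via separate nonterminal T: deterministic
Unambiguous


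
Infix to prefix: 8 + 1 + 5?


left-to-right (same/higher precedence on left): tree is (+ (+ 8 1) 5)
Prefix: + + 8 1 5


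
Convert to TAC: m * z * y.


Break into single-operator statements:
t1 = m * z
t2 = t1 * y


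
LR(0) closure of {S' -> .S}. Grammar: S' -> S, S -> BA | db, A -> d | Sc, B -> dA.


Start: S' -> .S
For each item with dot before a nonterminal B, add B -> .γ for every B-production
Closure: [S' -> .S, S -> .BA, S -> .db, B -> .dA]


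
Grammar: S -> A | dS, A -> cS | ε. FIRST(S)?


Per alternative of S: FIRST(A) = {c, ε}; FIRST(dS) = {d}
FIRST(S) = {c, d, ε}


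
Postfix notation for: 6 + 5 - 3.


Left to right (same or higher precedence on left)
Postfix: 6 5 + 3 -


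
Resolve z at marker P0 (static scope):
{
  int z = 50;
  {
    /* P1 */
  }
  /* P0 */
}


z declared in the same block as P0
z = 50


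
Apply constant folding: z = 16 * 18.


16 * 18 = 288 at compile time
Optimized: z = 288


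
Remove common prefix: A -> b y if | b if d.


Common prefix: 'b'
Factored: A -> b A', A' -> y if | if d


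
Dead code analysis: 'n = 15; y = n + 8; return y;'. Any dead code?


n is read by y's definition; y is returned
No dead code


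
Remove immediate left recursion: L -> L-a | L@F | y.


Left-recursive alternatives: L-a, L@F; non-recursive: y
Introduce L': L -> yL', L' -> -aL' | @FL' | ε


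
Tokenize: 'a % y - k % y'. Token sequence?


Scan left to right, longest-match per lexeme
Tokens: ID(a), OP(%), ID(y), OP(-), ID(k), OP(%), ID(y)


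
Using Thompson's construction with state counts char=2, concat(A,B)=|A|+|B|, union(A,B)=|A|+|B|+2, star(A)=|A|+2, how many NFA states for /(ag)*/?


Syntax tree has 2 char leaf(s), 0 union(s), 1 star(s)
chars contribute 2×2 = 4; each union adds +2; each star adds +2
Total: 4 + 0 + 2 = 6 states


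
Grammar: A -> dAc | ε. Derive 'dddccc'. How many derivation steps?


Derivation: A => dAc => ddAcc => dddAccc => dddccc
Steps: 4


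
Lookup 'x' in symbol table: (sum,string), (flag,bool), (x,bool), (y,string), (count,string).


Lookup 'x' → type bool


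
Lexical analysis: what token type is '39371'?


Pattern: digits only
Type: INTEGER_LITERAL


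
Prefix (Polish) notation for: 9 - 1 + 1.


left-to-right (same/higher precedence on left): tree is (+ (- 9 1) 1)
Prefix: + - 9 1 1


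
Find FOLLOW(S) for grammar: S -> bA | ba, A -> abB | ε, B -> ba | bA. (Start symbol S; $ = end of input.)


$ ∈ FOLLOW(S). For each A -> αBβ: add FIRST(β)\{ε} to FOLLOW(B); if β nullable, add FOLLOW(A).
FOLLOW(S) = {$}


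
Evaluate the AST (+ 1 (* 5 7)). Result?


Evaluate inner: (* 5 7) = 35
Evaluate root: (+ 1 35) = 36
Result: 36


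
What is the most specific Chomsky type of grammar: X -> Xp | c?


Left-linear: every RHS is a terminal or one nonterminal followed by a terminal
Classification: Type 3 (Regular)


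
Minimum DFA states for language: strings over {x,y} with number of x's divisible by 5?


Track (count of x) mod 5: states 0..4, accept at 0
Minimal DFA: 5 states


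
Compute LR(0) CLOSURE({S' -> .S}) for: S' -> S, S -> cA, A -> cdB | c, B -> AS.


Start: S' -> .S
For each item with dot before a nonterminal B, add B -> .γ for every B-production
Closure: [S' -> .S, S -> .cA]


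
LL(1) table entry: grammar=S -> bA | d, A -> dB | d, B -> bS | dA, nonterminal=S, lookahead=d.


For [S, d]: 'd' ∈ FIRST(d)
Entry: S -> d


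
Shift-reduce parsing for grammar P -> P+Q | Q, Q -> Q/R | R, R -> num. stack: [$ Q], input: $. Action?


lookahead ∉ {/} so Q won't extend; reduce P -> Q
Action: reduce (P -> Q)


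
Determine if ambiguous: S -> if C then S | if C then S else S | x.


dangling else: 'if C then if C then x else x' parses two ways
Ambiguous


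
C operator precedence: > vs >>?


'>>' is shift (level 8); '>' is relational (level 7)
Higher level binds tighter
'>>' has higher precedence than '>'


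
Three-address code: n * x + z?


Break into single-operator statements:
t1 = n * x
t2 = t1 + z


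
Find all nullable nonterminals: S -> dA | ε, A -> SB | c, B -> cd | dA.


A nonterminal is nullable iff some alternative derives ε (directly, or every symbol in it is nullable)
Nullable: {S}


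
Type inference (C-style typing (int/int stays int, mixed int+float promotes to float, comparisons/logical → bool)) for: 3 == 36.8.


Operand types: int == float
Rule: comparison yields bool
Result type: bool


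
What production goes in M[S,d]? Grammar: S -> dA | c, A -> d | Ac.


For [S, d]: 'd' ∈ FIRST(dA)
Entry: S -> dA


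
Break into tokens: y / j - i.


Scan left to right, longest-match per lexeme
Tokens: ID(y), OP(/), ID(j), OP(-), ID(i)


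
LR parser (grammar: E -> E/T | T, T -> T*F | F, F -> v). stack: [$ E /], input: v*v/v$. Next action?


no handle ('E/' is not any RHS); shift 'v'
Action: shift


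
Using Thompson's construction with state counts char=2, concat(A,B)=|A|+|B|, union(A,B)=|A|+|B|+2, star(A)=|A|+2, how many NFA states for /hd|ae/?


Syntax tree has 4 char leaf(s), 1 union(s), 0 star(s)
chars contribute 4×2 = 8; each union adds +2; each star adds +2
Total: 8 + 2 + 0 = 10 states


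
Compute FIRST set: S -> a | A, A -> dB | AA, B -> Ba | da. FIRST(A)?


Per alternative of A: FIRST(dB) = {d}; FIRST(AA) = {d}
FIRST(A) = {d}


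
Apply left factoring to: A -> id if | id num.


Common prefix: 'id'
Factored: A -> id A', A' -> if | num


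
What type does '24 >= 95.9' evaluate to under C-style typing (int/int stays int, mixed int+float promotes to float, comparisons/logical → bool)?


Operand types: int >= float
Rule: comparison yields bool
Result type: bool


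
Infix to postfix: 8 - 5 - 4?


Left to right (same or higher precedence on left)
Postfix: 8 5 - 4 -


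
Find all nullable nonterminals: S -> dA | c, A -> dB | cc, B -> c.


A nonterminal is nullable iff some alternative derives ε (directly, or every symbol in it is nullable)
Nullable: {}


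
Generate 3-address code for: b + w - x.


Break into single-operator statements:
t1 = b + w
t2 = t1 - x


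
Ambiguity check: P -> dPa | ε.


balanced d^n…a^n: each string has a unique parse
Unambiguous


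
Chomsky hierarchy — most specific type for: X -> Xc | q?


Left-linear: every RHS is a terminal or one nonterminal followed by a terminal
Classification: Type 3 (Regular)


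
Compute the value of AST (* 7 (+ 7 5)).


Evaluate inner: (+ 7 5) = 12
Evaluate root: (* 7 12) = 84
Result: 84


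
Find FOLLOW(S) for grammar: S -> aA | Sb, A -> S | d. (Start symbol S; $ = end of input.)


$ ∈ FOLLOW(S). For each A -> αBβ: add FIRST(β)\{ε} to FOLLOW(B); if β nullable, add FOLLOW(A).
FOLLOW(S) = {$, b}


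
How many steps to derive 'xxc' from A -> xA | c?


Derivation: A => xA => xxA => xxc
Steps: 3


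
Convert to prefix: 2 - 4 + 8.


left-to-right (same/higher precedence on left): tree is (+ (- 2 4) 8)
Prefix: + - 2 4 8


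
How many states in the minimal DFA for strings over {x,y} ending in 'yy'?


Track the longest suffix of input matching a prefix of 'yy': 3 classes (prefixes of length 0..2)
Minimal DFA: 3 states


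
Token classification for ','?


Pattern: delimiter/punctuation
Type: PUNCTUATION


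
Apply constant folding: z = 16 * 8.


16 * 8 = 128 at compile time
Optimized: z = 128


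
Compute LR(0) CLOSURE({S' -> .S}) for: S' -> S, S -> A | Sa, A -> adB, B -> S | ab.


Start: S' -> .S
For each item with dot before a nonterminal B, add B -> .γ for every B-production
Closure: [S' -> .S, S -> .A, S -> .Sa, A -> .adB]


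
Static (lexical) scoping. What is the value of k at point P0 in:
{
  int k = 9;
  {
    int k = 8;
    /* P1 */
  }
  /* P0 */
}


k declared in the same block as P0
k = 9


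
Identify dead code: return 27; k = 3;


statement follows a return and is unreachable
Dead: 'k = 3'


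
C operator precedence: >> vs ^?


'>>' is shift (level 8); '^' is bitwise XOR (level 4)
Higher level binds tighter
'>>' has higher precedence than '^'


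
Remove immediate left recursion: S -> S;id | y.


Left-recursive alternatives: S;id; non-recursive: y
Introduce S': S -> yS', S' -> ;idS' | ε


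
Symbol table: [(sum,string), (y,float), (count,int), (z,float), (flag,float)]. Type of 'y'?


Lookup 'y' → type float


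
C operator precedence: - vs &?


'-' is additive (level 9); '&' is bitwise AND (level 5)
Higher level binds tighter
'-' has higher precedence than '&'


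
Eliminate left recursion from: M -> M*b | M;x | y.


Left-recursive alternatives: M*b, M;x; non-recursive: y
Introduce M': M -> yM', M' -> *bM' | ;xM' | ε


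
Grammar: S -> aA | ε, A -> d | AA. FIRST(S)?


Per alternative of S: FIRST(aA) = {a}; FIRST(ε) = {ε}
FIRST(S) = {a, ε}


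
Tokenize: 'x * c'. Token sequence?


Scan left to right, longest-match per lexeme
Tokens: ID(x), OP(*), ID(c)


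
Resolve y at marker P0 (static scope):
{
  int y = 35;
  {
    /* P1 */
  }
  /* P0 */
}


y declared in the same block as P0
y = 35


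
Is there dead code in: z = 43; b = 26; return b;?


z is assigned but never read
Dead: 'z = 43'


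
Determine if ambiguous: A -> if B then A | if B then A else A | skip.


dangling else: 'if B then if B then skip else skip' parses two ways
Ambiguous


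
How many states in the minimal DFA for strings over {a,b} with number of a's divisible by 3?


Track (count of a) mod 3: states 0..2, accept at 0
Minimal DFA: 3 states


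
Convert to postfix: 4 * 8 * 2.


Left to right (same or higher precedence on left)
Postfix: 4 8 * 2 *


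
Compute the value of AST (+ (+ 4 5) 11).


Evaluate inner: (+ 4 5) = 9
Evaluate root: (+ 9 11) = 20
Result: 20


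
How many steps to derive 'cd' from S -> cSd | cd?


Derivation: S => cd
Steps: 1


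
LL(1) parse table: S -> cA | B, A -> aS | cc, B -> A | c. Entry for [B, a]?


For [B, a]: 'a' ∈ FIRST(A)
Entry: B -> A


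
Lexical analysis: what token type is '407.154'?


Pattern: digits with a decimal point
Type: FLOAT_LITERAL


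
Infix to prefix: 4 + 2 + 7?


left-to-right (same/higher precedence on left): tree is (+ (+ 4 2) 7)
Prefix: + + 4 2 7


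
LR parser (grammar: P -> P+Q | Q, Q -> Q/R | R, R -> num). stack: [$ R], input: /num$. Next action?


'R' (not preceded by Q/) is the handle for Q -> R
Action: reduce (Q -> R)


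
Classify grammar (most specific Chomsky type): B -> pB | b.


Right-linear: every RHS is a terminal or a terminal followed by one nonterminal
Classification: Type 3 (Regular)


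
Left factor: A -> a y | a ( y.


Common prefix: 'a'
Factored: A -> a A', A' -> y | ( y


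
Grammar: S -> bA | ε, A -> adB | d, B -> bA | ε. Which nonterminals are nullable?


A nonterminal is nullable iff some alternative derives ε (directly, or every symbol in it is nullable)
Nullable: {B, S}


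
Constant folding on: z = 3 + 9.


3 + 9 = 12 at compile time
Optimized: z = 12


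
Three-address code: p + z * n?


Break into single-operator statements:
t1 = z * n
t2 = p + t1


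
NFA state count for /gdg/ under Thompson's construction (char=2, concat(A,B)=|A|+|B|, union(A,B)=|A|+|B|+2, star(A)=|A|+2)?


Syntax tree has 3 char leaf(s), 0 union(s), 0 star(s)
chars contribute 3×2 = 6; each union adds +2; each star adds +2
Total: 6 + 0 + 0 = 6 states


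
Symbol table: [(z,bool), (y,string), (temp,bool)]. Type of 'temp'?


Lookup 'temp' → type bool


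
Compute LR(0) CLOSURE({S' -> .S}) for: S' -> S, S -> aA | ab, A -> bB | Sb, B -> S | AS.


Start: S' -> .S
For each item with dot before a nonterminal B, add B -> .γ for every B-production
Closure: [S' -> .S, S -> .aA, S -> .ab]


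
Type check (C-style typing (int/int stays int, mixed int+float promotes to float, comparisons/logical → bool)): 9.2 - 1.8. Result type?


Operand types: float - float
Rule: mixed int/float promotes to float; int/int stays int
Result type: float


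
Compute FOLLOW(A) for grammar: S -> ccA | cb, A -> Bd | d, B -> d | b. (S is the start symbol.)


$ ∈ FOLLOW(S). For each A -> αBβ: add FIRST(β)\{ε} to FOLLOW(B); if β nullable, add FOLLOW(A).
FOLLOW(A) = {$}


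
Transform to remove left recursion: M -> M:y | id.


Left-recursive alternatives: M:y; non-recursive: id
Introduce M': M -> idM', M' -> :yM' | ε


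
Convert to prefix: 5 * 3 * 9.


left-to-right (same/higher precedence on left): tree is (* (* 5 3) 9)
Prefix: * * 5 3 9


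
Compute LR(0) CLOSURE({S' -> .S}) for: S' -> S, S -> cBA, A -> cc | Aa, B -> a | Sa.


Start: S' -> .S
For each item with dot before a nonterminal B, add B -> .γ for every B-production
Closure: [S' -> .S, S -> .cBA]


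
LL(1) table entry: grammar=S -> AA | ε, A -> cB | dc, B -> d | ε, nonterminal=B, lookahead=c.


For [B, c]: ε is nullable and 'c' ∈ FOLLOW(B)
Entry: B -> ε


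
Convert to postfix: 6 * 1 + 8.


Left to right (same or higher precedence on left)
Postfix: 6 1 * 8 +


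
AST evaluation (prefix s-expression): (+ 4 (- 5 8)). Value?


Evaluate inner: (- 5 8) = -3
Evaluate root: (+ 4 -3) = 1
Result: 1


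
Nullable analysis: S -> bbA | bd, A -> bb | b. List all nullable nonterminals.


A nonterminal is nullable iff some alternative derives ε (directly, or every symbol in it is nullable)
Nullable: {}


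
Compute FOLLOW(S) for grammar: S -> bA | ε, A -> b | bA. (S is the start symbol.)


$ ∈ FOLLOW(S). For each A -> αBβ: add FIRST(β)\{ε} to FOLLOW(B); if β nullable, add FOLLOW(A).
FOLLOW(S) = {$}


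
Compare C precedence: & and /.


'/' is multiplicative (level 10); '&' is bitwise AND (level 5)
Higher level binds tighter
'/' has higher precedence than '&'


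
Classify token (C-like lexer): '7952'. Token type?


Pattern: digits only
Type: INTEGER_LITERAL


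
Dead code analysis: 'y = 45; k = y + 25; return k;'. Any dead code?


y is read by k's definition; k is returned
No dead code


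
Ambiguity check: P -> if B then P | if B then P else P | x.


dangling else: 'if B then if B then x else x' parses two ways
Ambiguous


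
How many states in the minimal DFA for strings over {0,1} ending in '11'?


Track the longest suffix of input matching a prefix of '11': 3 classes (prefixes of length 0..2)
Minimal DFA: 3 states


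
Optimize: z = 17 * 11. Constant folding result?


17 * 11 = 187 at compile time
Optimized: z = 187


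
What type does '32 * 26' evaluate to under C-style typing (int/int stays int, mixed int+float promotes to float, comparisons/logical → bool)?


Operand types: int * int
Rule: mixed int/float promotes to float; int/int stays int
Result type: int


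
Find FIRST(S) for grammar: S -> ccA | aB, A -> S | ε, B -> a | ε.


Per alternative of S: FIRST(ccA) = {c}; FIRST(aB) = {a}
FIRST(S) = {a, c}


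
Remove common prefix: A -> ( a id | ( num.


Common prefix: '('
Factored: A -> ( A', A' -> a id | num


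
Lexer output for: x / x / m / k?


Scan left to right, longest-match per lexeme
Tokens: ID(x), OP(/), ID(x), OP(/), ID(m), OP(/), ID(k)


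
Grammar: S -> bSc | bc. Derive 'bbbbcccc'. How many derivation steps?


Derivation: S => bSc => bbScc => bbbSccc => bbbbcccc
Steps: 4


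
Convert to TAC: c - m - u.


Break into single-operator statements:
t1 = c - m
t2 = t1 - u


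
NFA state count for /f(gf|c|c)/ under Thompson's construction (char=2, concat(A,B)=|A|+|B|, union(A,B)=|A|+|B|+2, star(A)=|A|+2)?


Syntax tree has 5 char leaf(s), 2 union(s), 0 star(s)
chars contribute 5×2 = 10; each union adds +2; each star adds +2
Total: 10 + 4 + 0 = 14 states


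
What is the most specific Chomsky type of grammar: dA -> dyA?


LHS has context (more than one symbol) and |LHS| ≤ |RHS|
Classification: Type 1 (Context-Sensitive)


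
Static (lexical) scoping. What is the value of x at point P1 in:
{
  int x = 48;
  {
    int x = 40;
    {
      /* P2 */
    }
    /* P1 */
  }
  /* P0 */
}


x declared in the same block as P1
x = 40


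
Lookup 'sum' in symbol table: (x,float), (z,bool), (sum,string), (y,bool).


Lookup 'sum' → type string


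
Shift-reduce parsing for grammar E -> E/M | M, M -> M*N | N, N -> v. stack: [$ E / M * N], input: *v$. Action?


handle 'M*N' on top
Action: reduce (M -> M*N)


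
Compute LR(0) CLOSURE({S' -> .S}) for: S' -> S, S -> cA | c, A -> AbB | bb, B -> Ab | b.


Start: S' -> .S
For each item with dot before a nonterminal B, add B -> .γ for every B-production
Closure: [S' -> .S, S -> .cA, S -> .c]


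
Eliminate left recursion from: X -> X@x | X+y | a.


Left-recursive alternatives: X@x, X+y; non-recursive: a
Introduce X': X -> aX', X' -> @xX' | +yX' | ε


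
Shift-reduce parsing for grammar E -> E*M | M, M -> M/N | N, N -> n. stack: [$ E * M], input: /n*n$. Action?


'/' can extend M; shift to build M -> M/N
Action: shift


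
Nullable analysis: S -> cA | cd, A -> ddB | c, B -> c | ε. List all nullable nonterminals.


A nonterminal is nullable iff some alternative derives ε (directly, or every symbol in it is nullable)
Nullable: {B}


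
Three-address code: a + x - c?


Break into single-operator statements:
t1 = a + x
t2 = t1 - c


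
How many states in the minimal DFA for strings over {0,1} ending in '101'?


Track the longest suffix of input matching a prefix of '101': 4 classes (prefixes of length 0..3)
Minimal DFA: 4 states


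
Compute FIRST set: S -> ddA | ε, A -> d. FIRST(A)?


Per alternative of A: FIRST(d) = {d}
FIRST(A) = {d}


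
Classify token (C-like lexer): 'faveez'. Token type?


Pattern: letter/underscore followed by alphanumerics, not a keyword
Type: IDENTIFIER


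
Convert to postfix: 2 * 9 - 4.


Left to right (same or higher precedence on left)
Postfix: 2 9 * 4 -


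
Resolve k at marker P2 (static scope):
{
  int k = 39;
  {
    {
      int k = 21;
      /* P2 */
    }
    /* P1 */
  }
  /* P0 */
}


k declared in the same block as P2
k = 21


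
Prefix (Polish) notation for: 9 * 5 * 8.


left-to-right (same/higher precedence on left): tree is (* (* 9 5) 8)
Prefix: * * 9 5 8


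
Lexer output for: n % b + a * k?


Scan left to right, longest-match per lexeme
Tokens: ID(n), OP(%), ID(b), OP(+), ID(a), OP(*), ID(k)


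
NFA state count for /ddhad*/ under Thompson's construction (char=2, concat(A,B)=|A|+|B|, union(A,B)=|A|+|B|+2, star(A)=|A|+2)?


Syntax tree has 5 char leaf(s), 0 union(s), 1 star(s)
chars contribute 5×2 = 10; each union adds +2; each star adds +2
Total: 10 + 0 + 2 = 12 states


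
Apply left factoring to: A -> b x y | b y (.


Common prefix: 'b'
Factored: A -> b A', A' -> x y | y (


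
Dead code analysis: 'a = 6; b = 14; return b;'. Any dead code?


a is assigned but never read
Dead: 'a = 6'


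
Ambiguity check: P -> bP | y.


right-linear, alternatives start with distinct terminals 'b' vs 'y': unique leftmost derivation
Unambiguous


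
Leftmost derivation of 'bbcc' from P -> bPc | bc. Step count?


Derivation: P => bPc => bbcc
Steps: 2


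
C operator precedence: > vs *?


'*' is multiplicative (level 10); '>' is relational (level 7)
Higher level binds tighter
'*' has higher precedence than '>'


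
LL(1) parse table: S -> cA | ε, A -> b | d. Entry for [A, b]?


For [A, b]: 'b' ∈ FIRST(b)
Entry: A -> b


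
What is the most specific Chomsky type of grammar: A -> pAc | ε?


Single nonterminal LHS, but p^n c^n is not regular
Classification: Type 2 (Context-Free)


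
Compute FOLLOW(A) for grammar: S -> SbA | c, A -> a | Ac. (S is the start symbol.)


$ ∈ FOLLOW(S). For each A -> αBβ: add FIRST(β)\{ε} to FOLLOW(B); if β nullable, add FOLLOW(A).
FOLLOW(A) = {$, b, c}


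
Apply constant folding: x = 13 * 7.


13 * 7 = 91 at compile time
Optimized: x = 91


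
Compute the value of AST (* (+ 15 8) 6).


Evaluate inner: (+ 15 8) = 23
Evaluate root: (* 23 6) = 138
Result: 138


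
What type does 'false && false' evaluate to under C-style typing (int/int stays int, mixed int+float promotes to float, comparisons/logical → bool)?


Operand types: bool && bool
Rule: logical operators take bool operands and yield bool
Result type: bool


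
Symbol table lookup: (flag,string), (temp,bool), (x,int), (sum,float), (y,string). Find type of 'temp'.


Lookup 'temp' → type bool


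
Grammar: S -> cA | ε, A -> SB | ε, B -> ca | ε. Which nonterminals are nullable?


A nonterminal is nullable iff some alternative derives ε (directly, or every symbol in it is nullable)
Nullable: {A, B, S}


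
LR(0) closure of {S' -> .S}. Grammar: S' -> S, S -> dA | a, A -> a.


Start: S' -> .S
For each item with dot before a nonterminal B, add B -> .γ for every B-production
Closure: [S' -> .S, S -> .dA, S -> .a]


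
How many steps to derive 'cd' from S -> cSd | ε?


Derivation: S => cSd => cd
Steps: 2


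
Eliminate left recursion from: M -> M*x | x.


Left-recursive alternatives: M*x; non-recursive: x
Introduce M': M -> xM', M' -> *xM' | ε


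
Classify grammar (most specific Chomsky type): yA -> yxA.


LHS has context (more than one symbol) and |LHS| ≤ |RHS|
Classification: Type 1 (Context-Sensitive)


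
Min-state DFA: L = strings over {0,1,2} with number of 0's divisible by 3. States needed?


Track (count of 0) mod 3: states 0..2, accept at 0
Minimal DFA: 3 states


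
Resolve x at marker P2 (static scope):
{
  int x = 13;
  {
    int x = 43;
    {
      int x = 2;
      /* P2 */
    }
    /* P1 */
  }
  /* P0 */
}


x declared in the same block as P2
x = 2


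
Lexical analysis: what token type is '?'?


Pattern: operator symbol
Type: OPERATOR


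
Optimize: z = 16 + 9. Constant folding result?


16 + 9 = 25 at compile time
Optimized: z = 25


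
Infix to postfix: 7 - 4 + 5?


Left to right (same or higher precedence on left)
Postfix: 7 4 - 5 +


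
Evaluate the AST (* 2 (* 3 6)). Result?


Evaluate inner: (* 3 6) = 18
Evaluate root: (* 2 18) = 36
Result: 36


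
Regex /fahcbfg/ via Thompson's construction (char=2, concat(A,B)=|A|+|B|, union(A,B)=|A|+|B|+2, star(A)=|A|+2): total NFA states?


Syntax tree has 7 char leaf(s), 0 union(s), 0 star(s)
chars contribute 7×2 = 14; each union adds +2; each star adds +2
Total: 14 + 0 + 0 = 14 states


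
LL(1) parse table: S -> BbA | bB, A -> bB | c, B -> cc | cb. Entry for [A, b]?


For [A, b]: 'b' ∈ FIRST(bB)
Entry: A -> bB


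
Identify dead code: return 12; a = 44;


statement follows a return and is unreachable
Dead: 'a = 44'


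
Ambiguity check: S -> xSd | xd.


balanced x^n…d^n: each string has a unique parse
Unambiguous


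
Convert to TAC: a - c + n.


Break into single-operator statements:
t1 = a - c
t2 = t1 + n


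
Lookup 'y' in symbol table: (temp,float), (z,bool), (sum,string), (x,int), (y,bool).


Lookup 'y' → type bool


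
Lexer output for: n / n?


Scan left to right, longest-match per lexeme
Tokens: ID(n), OP(/), ID(n)


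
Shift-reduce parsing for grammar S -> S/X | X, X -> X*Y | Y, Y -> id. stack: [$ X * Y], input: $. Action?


handle 'X*Y' on top
Action: reduce (X -> X*Y)


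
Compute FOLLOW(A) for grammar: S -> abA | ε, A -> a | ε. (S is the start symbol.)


$ ∈ FOLLOW(S). For each A -> αBβ: add FIRST(β)\{ε} to FOLLOW(B); if β nullable, add FOLLOW(A).
FOLLOW(A) = {$}


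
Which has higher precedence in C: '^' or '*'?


'*' is multiplicative (level 10); '^' is bitwise XOR (level 4)
Higher level binds tighter
'*' has higher precedence than '^'


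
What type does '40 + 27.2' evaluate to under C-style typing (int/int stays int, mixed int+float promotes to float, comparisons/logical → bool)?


Operand types: int + float
Rule: mixed int/float promotes to float; int/int stays int
Result type: float


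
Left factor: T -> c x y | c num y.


Common prefix: 'c'
Factored: T -> c T', T' -> x y | num y


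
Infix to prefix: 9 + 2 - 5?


left-to-right (same/higher precedence on left): tree is (- (+ 9 2) 5)
Prefix: - + 9 2 5


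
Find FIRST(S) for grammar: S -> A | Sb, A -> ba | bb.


Per alternative of S: FIRST(A) = {b}; FIRST(Sb) = {b}
FIRST(S) = {b}


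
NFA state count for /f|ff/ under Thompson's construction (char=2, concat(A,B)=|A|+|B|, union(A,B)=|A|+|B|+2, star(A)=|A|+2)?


Syntax tree has 3 char leaf(s), 1 union(s), 0 star(s)
chars contribute 3×2 = 6; each union adds +2; each star adds +2
Total: 6 + 2 + 0 = 8 states


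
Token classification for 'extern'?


Pattern: reserved word
Type: KEYWORD


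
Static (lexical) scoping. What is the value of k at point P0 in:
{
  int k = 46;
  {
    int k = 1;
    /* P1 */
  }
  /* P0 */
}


k declared in the same block as P0
k = 46


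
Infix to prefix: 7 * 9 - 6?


left-to-right (same/higher precedence on left): tree is (- (* 7 9) 6)
Prefix: - * 7 9 6


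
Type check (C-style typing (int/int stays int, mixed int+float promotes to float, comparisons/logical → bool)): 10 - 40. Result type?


Operand types: int - int
Rule: mixed int/float promotes to float; int/int stays int
Result type: int


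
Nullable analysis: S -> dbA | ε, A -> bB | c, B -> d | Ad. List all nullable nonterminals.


A nonterminal is nullable iff some alternative derives ε (directly, or every symbol in it is nullable)
Nullable: {S}


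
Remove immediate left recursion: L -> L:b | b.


Left-recursive alternatives: L:b; non-recursive: b
Introduce L': L -> bL', L' -> :bL' | ε


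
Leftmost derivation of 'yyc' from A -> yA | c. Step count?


Derivation: A => yA => yyA => yyc
Steps: 3


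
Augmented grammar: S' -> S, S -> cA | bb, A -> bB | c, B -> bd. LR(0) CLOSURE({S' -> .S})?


Start: S' -> .S
For each item with dot before a nonterminal B, add B -> .γ for every B-production
Closure: [S' -> .S, S -> .cA, S -> .bb]


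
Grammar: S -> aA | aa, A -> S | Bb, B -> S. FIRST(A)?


Per alternative of A: FIRST(S) = {a}; FIRST(Bb) = {a}
FIRST(A) = {a}


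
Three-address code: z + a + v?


Break into single-operator statements:
t1 = z + a
t2 = t1 + v


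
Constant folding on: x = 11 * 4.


11 * 4 = 44 at compile time
Optimized: x = 44


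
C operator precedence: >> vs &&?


'>>' is shift (level 8); '&&' is logical AND (level 2)
Higher level binds tighter
'>>' has higher precedence than '&&'


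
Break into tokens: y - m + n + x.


Scan left to right, longest-match per lexeme
Tokens: ID(y), OP(-), ID(m), OP(+), ID(n), OP(+), ID(x)


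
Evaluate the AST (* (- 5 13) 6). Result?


Evaluate inner: (- 5 13) = -8
Evaluate root: (* -8 6) = -48
Result: -48


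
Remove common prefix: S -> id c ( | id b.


Common prefix: 'id'
Factored: S -> id S', S' -> c ( | b


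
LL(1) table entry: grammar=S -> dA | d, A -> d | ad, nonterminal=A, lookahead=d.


For [A, d]: 'd' ∈ FIRST(d)
Entry: A -> d


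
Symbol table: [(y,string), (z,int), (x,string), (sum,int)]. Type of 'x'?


Lookup 'x' → type string


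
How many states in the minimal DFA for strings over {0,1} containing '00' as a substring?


KMP-style automaton: 2 progress states + 1 absorbing accept = 3
Minimal DFA: 3 states


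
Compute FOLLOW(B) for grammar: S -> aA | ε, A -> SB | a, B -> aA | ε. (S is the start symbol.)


$ ∈ FOLLOW(S). For each A -> αBβ: add FIRST(β)\{ε} to FOLLOW(B); if β nullable, add FOLLOW(A).
FOLLOW(B) = {$, a}


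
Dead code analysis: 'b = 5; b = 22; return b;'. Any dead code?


first assignment to b is overwritten before any read
Dead: 'b = 5'


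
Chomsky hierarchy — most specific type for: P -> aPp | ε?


Single nonterminal LHS, but a^n p^n is not regular
Classification: Type 2 (Context-Free)


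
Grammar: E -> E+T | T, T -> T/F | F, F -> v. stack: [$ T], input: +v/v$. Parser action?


lookahead ∉ {/} so T won't extend; reduce E -> T
Action: reduce (E -> T)


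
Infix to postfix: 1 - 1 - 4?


Left to right (same or higher precedence on left)
Postfix: 1 1 - 4 -


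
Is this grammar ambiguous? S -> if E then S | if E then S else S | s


dangling else: 'if E then if E then s else s' parses two ways
Ambiguous


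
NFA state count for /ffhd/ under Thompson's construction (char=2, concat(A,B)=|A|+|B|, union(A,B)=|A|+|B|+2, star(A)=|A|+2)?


Syntax tree has 4 char leaf(s), 0 union(s), 0 star(s)
chars contribute 4×2 = 8; each union adds +2; each star adds +2
Total: 8 + 0 + 0 = 8 states


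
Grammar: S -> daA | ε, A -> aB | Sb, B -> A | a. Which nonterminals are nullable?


A nonterminal is nullable iff some alternative derives ε (directly, or every symbol in it is nullable)
Nullable: {S}


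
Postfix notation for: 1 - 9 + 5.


Left to right (same or higher precedence on left)
Postfix: 1 9 - 5 +


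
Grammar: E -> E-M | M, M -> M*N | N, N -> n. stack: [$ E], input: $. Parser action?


start symbol E on stack, input exhausted
Action: accept


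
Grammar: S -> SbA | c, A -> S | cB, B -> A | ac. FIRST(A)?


Per alternative of A: FIRST(S) = {c}; FIRST(cB) = {c}
FIRST(A) = {c}


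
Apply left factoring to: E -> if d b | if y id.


Common prefix: 'if'
Factored: E -> if E', E' -> d b | y id


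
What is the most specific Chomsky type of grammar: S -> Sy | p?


Left-linear: every RHS is a terminal or one nonterminal followed by a terminal
Classification: Type 3 (Regular)


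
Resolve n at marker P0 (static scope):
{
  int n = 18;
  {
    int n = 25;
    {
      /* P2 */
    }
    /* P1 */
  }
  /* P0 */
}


n declared in the same block as P0
n = 18


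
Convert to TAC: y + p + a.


Break into single-operator statements:
t1 = y + p
t2 = t1 + a


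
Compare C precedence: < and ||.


'<' is relational (level 7); '||' is logical OR (level 1)
Higher level binds tighter
'<' has higher precedence than '||'


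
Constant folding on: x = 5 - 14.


5 - 14 = -9 at compile time
Optimized: x = -9


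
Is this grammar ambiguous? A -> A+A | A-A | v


'v+v-v' has two parse trees (no precedence encoded between + and -)
Ambiguous


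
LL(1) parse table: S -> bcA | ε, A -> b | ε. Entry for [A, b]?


For [A, b]: 'b' ∈ FIRST(b)
Entry: A -> b


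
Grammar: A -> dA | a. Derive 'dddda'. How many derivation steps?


Derivation: A => dA => ddA => dddA => ddddA => dddda
Steps: 5


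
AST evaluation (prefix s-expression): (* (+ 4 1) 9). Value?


Evaluate inner: (+ 4 1) = 5
Evaluate root: (* 5 9) = 45
Result: 45


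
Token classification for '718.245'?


Pattern: digits with a decimal point
Type: FLOAT_LITERAL


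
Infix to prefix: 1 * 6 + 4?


left-to-right (same/higher precedence on left): tree is (+ (* 1 6) 4)
Prefix: + * 1 6 4


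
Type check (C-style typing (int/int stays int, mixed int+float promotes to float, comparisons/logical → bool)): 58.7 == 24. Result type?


Operand types: float == int
Rule: comparison yields bool
Result type: bool


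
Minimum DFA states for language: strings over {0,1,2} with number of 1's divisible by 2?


Track (count of 1) mod 2: states 0..1, accept at 0
Minimal DFA: 2 states


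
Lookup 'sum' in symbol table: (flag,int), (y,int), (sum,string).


Lookup 'sum' → type string


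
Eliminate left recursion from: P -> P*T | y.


Left-recursive alternatives: P*T; non-recursive: y
Introduce P': P -> yP', P' -> *TP' | ε


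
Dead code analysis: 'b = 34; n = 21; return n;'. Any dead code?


b is assigned but never read
Dead: 'b = 34'


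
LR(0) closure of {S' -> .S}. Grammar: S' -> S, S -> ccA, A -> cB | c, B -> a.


Start: S' -> .S
For each item with dot before a nonterminal B, add B -> .γ for every B-production
Closure: [S' -> .S, S -> .ccA]


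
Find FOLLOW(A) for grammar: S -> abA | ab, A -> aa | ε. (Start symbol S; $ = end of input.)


$ ∈ FOLLOW(S). For each A -> αBβ: add FIRST(β)\{ε} to FOLLOW(B); if β nullable, add FOLLOW(A).
FOLLOW(A) = {$}


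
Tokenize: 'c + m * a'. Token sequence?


Scan left to right, longest-match per lexeme
Tokens: ID(c), OP(+), ID(m), OP(*), ID(a)


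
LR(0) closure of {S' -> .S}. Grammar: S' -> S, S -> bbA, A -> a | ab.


Start: S' -> .S
For each item with dot before a nonterminal B, add B -> .γ for every B-production
Closure: [S' -> .S, S -> .bbA]


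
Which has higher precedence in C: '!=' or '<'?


'<' is relational (level 7); '!=' is equality (level 6)
Higher level binds tighter
'<' has higher precedence than '!='


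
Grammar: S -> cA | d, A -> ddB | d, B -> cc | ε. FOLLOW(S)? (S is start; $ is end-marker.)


$ ∈ FOLLOW(S). For each A -> αBβ: add FIRST(β)\{ε} to FOLLOW(B); if β nullable, add FOLLOW(A).
FOLLOW(S) = {$}


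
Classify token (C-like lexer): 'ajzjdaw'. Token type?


Pattern: letter/underscore followed by alphanumerics, not a keyword
Type: IDENTIFIER


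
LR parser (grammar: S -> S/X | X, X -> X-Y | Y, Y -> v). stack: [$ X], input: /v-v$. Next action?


lookahead ∉ {-} so X won't extend; reduce S -> X
Action: reduce (S -> X)


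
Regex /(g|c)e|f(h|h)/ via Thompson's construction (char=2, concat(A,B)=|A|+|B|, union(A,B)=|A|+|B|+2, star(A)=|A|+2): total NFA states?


Syntax tree has 6 char leaf(s), 3 union(s), 0 star(s)
chars contribute 6×2 = 12; each union adds +2; each star adds +2
Total: 12 + 6 + 0 = 18 states


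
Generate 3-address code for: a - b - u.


Break into single-operator statements:
t1 = a - b
t2 = t1 - u


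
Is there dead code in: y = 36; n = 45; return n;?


y is assigned but never read
Dead: 'y = 36'


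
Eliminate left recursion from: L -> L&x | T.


Left-recursive alternatives: L&x; non-recursive: T
Introduce L': L -> TL', L' -> &xL' | ε


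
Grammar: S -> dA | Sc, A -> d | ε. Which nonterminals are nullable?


A nonterminal is nullable iff some alternative derives ε (directly, or every symbol in it is nullable)
Nullable: {A}


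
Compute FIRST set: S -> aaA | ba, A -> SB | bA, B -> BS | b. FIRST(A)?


Per alternative of A: FIRST(SB) = {a, b}; FIRST(bA) = {b}
FIRST(A) = {a, b}


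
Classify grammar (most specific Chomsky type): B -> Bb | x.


Left-linear: every RHS is a terminal or one nonterminal followed by a terminal
Classification: Type 3 (Regular)


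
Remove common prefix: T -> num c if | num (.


Common prefix: 'num'
Factored: T -> num T', T' -> c if | (
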